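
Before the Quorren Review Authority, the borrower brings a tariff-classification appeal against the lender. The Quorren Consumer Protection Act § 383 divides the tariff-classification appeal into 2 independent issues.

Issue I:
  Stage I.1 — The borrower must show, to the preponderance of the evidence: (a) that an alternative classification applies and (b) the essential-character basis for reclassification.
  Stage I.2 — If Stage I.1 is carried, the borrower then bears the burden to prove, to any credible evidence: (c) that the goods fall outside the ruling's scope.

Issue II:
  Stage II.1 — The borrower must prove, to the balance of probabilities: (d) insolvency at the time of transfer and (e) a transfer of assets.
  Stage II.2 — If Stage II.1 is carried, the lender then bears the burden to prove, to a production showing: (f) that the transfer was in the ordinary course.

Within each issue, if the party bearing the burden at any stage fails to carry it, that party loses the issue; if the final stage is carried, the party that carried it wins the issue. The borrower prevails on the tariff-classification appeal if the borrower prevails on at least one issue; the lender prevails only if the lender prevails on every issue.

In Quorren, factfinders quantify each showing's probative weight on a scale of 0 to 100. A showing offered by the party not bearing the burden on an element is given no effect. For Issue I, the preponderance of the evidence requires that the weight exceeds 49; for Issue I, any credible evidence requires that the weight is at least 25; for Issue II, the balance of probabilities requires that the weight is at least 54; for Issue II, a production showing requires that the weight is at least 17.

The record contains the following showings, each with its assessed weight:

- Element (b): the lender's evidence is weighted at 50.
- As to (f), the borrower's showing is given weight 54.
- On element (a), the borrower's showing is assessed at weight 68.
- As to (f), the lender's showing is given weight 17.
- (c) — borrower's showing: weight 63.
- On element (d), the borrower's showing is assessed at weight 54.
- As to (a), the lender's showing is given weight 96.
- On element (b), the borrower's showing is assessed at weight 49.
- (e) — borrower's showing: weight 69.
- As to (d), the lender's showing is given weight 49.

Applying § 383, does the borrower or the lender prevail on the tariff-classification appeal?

— Issue I —
At Stage I.1 the borrower must meet the preponderance of the evidence (weight exceeds 49): on (a) the weight is 68 (the lender's 96 is given no effect), which does exceed 49, so (a) meets the standard; on (b) the weight is 49 (the lender's 50 is given no effect), ≤ 49, so (b) does not meet the standard.
  Stage I.1 not carried; the borrower fails its burden.
So the lender prevails on this issue.
— Issue II —
At Stage II.1 the borrower must meet the balance of probabilities (weight is at least 54): on (d) the weight is 54 (the lender's 49 is given no effect), ≥ 54, so (d) meets the standard; on (e) the weight is 69, which does reach 54, so (e) meets the standard.
  The borrower carries Stage II.1; the lender now bears the burden.
At Stage II.2 the lender must meet a production showing (weight is at least 17): on (f) the weight is 17 (the borrower's 54 is given no effect), ≥ 17, so (f) meets the standard.
  The lender carries the last stage.
All stages carried — the lender prevails on this issue.
Per-issue: Issue I → lender; Issue II → lender. The borrower must prevail on at least one issue; overall, the lender prevails.

lender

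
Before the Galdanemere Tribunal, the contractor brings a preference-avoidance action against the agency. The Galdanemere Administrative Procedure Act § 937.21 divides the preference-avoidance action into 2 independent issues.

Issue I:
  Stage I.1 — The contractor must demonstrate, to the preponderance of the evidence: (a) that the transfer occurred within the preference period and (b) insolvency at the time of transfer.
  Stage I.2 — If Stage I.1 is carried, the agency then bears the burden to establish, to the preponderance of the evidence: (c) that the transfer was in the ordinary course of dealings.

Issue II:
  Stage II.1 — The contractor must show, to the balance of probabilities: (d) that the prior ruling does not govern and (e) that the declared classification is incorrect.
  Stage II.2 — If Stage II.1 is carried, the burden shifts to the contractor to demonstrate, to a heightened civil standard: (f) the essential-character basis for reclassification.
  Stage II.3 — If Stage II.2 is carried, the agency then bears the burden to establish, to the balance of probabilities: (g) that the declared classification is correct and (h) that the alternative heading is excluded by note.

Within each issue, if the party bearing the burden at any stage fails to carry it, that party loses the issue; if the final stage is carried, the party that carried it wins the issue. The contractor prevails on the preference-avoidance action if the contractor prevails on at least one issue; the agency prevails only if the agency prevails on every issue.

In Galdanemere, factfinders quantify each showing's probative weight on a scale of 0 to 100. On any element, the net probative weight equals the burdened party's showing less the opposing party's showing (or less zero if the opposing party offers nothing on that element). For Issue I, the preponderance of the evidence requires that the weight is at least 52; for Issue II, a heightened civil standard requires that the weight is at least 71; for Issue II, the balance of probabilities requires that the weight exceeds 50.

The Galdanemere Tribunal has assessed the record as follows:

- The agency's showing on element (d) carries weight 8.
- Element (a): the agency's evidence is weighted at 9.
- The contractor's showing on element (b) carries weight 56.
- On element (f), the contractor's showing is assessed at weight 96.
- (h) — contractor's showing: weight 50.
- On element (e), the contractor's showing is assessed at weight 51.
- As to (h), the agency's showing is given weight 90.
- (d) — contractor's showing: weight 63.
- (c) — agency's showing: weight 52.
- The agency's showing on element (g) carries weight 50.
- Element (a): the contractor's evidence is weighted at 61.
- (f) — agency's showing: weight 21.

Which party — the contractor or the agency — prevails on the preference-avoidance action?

contractor

— Issue I —
Stage I.1 — burden on contractor; standard: the preponderance of the evidence (weight is at least 52).
    (a): 61 − 9 = 52 ≥ 52 [met]
    (b): 56 ≥ 52 [met]
  The contractor carries Stage I.1; the agency now bears the burden.
Stage I.2 — burden on agency; standard: the preponderance of the evidence (weight is at least 52).
    (c): 52 ≥ 52 [met]
  All elements met at the final stage.
With every stage satisfied, the agency prevails on this issue.
— Issue II —
Stage II.1 (contractor, the balance of probabilities, weight exceeds 50): (d) net 63−8=55 > 50 — meets; (e) 51 > 50 — meets.
  Stage II.1 carried; the burden remains with the contractor.
Stage II.2 (contractor, a heightened civil standard, weight is at least 71): (f) net 96−21=75 ≥ 71 — meets.
  Stage II.2 is satisfied; the onus moves to the agency.
Stage II.3 (agency, the balance of probabilities, weight exceeds 50): (g) 50 ≤ 50 — fails; (h) net 90−50=40 ≤ 50 — fails.
  Not every element is met, so the agency fails to carry Stage II.3.
So the contractor prevails on this issue.
Per-issue: Issue I → agency; Issue II → contractor. The contractor must prevail on at least one issue; overall, the contractor prevails.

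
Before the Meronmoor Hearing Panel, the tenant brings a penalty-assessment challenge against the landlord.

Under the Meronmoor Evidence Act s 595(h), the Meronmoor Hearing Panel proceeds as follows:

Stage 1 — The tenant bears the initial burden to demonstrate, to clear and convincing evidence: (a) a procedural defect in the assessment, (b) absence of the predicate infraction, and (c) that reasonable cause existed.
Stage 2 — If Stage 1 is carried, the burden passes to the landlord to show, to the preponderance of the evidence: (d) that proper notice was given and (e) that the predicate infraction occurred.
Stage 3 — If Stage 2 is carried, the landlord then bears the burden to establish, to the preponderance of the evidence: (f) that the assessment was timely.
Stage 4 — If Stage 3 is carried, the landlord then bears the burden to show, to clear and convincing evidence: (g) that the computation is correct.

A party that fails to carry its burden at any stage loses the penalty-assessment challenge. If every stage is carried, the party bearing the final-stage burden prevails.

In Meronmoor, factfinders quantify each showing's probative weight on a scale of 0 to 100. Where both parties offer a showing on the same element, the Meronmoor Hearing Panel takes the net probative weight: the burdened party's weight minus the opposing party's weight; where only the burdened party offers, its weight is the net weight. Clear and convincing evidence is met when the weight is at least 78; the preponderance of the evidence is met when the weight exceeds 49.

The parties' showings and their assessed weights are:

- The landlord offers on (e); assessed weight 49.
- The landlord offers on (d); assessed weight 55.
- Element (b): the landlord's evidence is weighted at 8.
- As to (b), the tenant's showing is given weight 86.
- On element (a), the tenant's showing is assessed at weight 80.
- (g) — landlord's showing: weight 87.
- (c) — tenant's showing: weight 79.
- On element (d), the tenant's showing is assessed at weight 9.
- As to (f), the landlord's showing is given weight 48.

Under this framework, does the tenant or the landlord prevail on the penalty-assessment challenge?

tenant

Stage 1 (tenant, clear and convincing evidence, weight is at least 78): (a) 80 ≥ 78 — meets; (b) net 86−8=78 ≥ 78 — meets; (c) 79 ≥ 78 — meets.
  All elements met. The burden passes to the landlord.
Stage 2 (landlord, the preponderance of the evidence, weight exceeds 49): (d) net 55−9=46 ≤ 49 — fails; (e) 49 ≤ 49 — fails.
  The landlord does not carry Stage 2.
The tenant prevails.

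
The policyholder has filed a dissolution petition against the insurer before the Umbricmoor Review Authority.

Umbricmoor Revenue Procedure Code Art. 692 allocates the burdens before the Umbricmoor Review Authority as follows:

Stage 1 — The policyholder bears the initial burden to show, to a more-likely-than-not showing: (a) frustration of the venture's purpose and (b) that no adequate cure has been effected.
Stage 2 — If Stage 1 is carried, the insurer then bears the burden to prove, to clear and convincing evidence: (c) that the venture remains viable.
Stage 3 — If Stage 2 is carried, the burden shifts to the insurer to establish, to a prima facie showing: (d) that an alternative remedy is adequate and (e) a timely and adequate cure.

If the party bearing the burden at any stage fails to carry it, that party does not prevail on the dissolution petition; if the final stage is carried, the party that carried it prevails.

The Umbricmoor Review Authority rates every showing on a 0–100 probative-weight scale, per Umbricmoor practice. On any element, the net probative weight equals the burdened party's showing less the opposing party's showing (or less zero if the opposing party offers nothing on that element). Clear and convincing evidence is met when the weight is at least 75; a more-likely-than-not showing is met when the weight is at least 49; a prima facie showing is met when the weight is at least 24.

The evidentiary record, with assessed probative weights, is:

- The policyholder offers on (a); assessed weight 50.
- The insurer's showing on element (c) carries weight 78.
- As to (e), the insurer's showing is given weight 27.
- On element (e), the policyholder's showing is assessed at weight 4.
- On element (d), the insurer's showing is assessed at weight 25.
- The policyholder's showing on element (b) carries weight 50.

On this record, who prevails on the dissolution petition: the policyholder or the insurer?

At Stage 1 the policyholder must meet a more-likely-than-not showing (weight is at least 49): on (a) the weight is 50, which does reach 49, so (a) meets the standard; on (b) the weight is 50, which does reach 49, so (b) meets the standard.
  The policyholder carries Stage 1; the insurer now bears the burden.
At Stage 2 the insurer must meet clear and convincing evidence (weight is at least 75): on (c) the weight is 78, ≥ 75, so (c) meets the standard.
  Stage 2 is satisfied; the insurer continues to bear the burden.
At Stage 3 the insurer must meet a prima facie showing (weight is at least 24): on (d) the weight is 25, which does reach 24, so (d) meets the standard; on (e) the weight is 27 less the opposing 4 gives net 23, < 24, so (e) does not meet the standard.
  Not every element is met, so the insurer fails to carry Stage 3.
So the policyholder prevails.

policyholder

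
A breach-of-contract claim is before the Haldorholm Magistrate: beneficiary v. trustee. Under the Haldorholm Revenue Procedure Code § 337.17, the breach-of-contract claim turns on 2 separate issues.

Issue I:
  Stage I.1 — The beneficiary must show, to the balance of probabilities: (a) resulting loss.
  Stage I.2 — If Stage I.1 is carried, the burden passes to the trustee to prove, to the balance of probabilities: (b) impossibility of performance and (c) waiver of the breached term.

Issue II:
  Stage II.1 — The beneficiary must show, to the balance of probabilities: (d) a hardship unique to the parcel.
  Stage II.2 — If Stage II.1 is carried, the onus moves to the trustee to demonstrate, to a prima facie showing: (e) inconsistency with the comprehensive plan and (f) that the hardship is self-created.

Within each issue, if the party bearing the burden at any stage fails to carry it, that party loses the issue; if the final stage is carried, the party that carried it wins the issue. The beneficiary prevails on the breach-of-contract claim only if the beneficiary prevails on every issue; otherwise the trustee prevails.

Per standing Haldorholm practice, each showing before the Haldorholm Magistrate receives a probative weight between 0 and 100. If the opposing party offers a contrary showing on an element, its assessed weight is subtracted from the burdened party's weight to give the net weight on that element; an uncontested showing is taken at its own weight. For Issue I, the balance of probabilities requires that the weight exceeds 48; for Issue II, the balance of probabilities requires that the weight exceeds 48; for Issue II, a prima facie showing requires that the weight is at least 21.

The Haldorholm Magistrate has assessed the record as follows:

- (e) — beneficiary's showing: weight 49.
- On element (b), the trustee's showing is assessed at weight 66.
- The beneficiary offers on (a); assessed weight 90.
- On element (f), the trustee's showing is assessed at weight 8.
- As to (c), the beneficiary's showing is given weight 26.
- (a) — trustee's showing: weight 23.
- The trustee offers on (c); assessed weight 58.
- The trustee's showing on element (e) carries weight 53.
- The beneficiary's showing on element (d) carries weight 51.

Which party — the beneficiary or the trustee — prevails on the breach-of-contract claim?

— Issue I —
At Stage I.1 the beneficiary must meet the balance of probabilities (weight exceeds 48): on (a) the weight is 90 less the opposing 23 gives net 67, which does exceed 48, so (a) meets the standard.
  The beneficiary carries Stage I.1; the trustee now bears the burden.
At Stage I.2 the trustee must meet the balance of probabilities (weight exceeds 48): on (b) the weight is 66, > 48, so (b) meets the standard; on (c) the weight is 58 less the opposing 26 gives net 32, ≤ 48, so (c) does not meet the standard.
  The trustee does not carry Stage I.2.
The analysis ends at Stage I.2; the beneficiary prevails on this issue.
— Issue II —
At Stage II.1 the beneficiary must meet the balance of probabilities (weight exceeds 48): on (d) the weight is 51, > 48, so (d) meets the standard.
  Stage II.1 is satisfied; the onus moves to the trustee.
At Stage II.2 the trustee must meet a prima facie showing (weight is at least 21): on (e) the weight is 53 less the opposing 49 gives net 4, < 21, so (e) does not meet the standard; on (f) the weight is 8, < 21, so (f) does not meet the standard.
  Not every element is met, so the trustee fails to carry Stage II.2.
The analysis ends at Stage II.2; the beneficiary prevails on this issue.
Per-issue: Issue I → beneficiary; Issue II → beneficiary. The beneficiary must prevail on every issue; overall, the beneficiary prevails.

beneficiary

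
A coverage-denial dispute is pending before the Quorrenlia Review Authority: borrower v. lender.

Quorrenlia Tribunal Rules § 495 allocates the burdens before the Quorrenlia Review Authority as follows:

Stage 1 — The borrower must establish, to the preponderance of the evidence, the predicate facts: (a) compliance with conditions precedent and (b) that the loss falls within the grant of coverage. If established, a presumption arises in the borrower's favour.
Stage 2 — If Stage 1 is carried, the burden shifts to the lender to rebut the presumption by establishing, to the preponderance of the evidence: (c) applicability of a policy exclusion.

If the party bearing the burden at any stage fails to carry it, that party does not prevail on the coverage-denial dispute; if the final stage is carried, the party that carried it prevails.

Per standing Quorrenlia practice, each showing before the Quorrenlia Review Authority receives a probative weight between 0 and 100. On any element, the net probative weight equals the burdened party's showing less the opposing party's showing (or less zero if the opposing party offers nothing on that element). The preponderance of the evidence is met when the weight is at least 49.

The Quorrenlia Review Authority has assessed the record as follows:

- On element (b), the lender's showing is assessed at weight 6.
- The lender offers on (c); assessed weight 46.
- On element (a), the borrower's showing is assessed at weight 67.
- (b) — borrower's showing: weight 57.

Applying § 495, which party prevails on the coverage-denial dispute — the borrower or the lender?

borrower

Stage 1 (borrower, the preponderance of the evidence, weight is at least 49): (a) 67 ≥ 49 — meets; (b) net 57−6=51 ≥ 49 — meets.
  The borrower carries Stage 1; the lender now bears the burden.
Stage 2 (lender, the preponderance of the evidence, weight is at least 49): (c) 46 < 49 — fails.
  The lender does not carry Stage 2.
The borrower prevails.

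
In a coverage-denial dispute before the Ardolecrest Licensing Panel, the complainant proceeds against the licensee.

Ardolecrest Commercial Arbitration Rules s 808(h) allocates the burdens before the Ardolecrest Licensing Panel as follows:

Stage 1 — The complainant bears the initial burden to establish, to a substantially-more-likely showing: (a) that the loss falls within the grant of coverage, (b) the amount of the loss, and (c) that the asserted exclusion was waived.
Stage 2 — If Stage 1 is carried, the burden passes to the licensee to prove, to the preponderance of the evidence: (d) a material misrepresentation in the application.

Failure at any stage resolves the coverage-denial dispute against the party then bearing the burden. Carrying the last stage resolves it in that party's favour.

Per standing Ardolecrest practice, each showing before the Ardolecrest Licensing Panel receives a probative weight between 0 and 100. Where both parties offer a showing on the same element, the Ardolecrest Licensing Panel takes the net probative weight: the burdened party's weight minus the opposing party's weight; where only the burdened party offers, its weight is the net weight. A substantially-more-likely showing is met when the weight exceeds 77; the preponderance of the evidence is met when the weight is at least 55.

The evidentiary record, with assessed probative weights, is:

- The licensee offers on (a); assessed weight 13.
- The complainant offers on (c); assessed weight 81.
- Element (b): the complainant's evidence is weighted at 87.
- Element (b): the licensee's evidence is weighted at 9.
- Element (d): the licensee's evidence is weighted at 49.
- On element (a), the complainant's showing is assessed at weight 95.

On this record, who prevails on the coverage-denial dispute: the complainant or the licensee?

complainant

At Stage 1 the complainant must meet a substantially-more-likely showing (weight exceeds 77): on (a) the weight is 95 less the opposing 13 gives net 82, which does exceed 77, so (a) meets the standard; on (b) the weight is 87 less the opposing 9 gives net 78, which does exceed 77, so (b) meets the standard; on (c) the weight is 81, > 77, so (c) meets the standard.
  Stage 1 carried; the burden shifts to the licensee.
At Stage 2 the licensee must meet the preponderance of the evidence (weight is at least 55): on (d) the weight is 49, < 55, so (d) does not meet the standard.
  The licensee does not carry Stage 2.
So the complainant prevails.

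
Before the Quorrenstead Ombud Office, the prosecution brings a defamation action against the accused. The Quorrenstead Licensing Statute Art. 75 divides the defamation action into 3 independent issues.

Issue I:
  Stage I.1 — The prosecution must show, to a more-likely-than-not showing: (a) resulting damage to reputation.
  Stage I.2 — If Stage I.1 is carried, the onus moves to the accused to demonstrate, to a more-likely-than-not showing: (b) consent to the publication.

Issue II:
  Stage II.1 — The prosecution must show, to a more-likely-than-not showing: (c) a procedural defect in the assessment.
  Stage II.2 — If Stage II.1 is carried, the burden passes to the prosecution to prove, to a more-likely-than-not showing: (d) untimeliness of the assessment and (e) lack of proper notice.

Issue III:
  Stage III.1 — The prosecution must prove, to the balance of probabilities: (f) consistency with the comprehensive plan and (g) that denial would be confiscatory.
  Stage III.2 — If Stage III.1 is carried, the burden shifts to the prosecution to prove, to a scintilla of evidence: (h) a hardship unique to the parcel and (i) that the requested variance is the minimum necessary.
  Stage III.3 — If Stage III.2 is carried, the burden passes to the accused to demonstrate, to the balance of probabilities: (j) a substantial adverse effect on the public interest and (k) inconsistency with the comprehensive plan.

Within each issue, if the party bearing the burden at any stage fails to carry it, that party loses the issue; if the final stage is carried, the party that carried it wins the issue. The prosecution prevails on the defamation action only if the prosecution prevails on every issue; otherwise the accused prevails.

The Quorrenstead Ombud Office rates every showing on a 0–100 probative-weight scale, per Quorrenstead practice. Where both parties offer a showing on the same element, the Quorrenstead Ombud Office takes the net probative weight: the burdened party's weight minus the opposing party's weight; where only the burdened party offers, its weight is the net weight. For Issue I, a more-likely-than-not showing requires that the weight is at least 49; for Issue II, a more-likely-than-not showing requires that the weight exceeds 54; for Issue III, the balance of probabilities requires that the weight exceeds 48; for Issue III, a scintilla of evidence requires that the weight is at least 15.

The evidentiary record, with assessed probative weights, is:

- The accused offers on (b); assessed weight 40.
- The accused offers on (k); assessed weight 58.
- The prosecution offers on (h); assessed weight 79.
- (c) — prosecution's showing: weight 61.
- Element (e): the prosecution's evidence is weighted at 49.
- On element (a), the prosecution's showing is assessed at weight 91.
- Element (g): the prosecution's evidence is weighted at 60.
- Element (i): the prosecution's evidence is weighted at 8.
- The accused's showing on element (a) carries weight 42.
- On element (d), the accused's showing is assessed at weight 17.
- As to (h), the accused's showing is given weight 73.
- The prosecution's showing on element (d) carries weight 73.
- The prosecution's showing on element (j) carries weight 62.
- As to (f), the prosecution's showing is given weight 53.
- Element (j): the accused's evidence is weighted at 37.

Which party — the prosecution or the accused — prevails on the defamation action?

accused

— Issue I —
Stage I.1 (prosecution, a more-likely-than-not showing, weight is at least 49): (a) net 91−42=49 ≥ 49 — meets.
  Stage I.1 carried; the burden shifts to the accused.
Stage I.2 (accused, a more-likely-than-not showing, weight is at least 49): (b) 40 < 49 — fails.
  The accused does not carry Stage I.2.
The analysis ends at Stage I.2; the prosecution prevails on this issue.
— Issue II —
At Stage II.1 the prosecution must meet a more-likely-than-not showing (weight exceeds 54): on (c) the weight is 61, which does exceed 54, so (c) meets the standard.
  All elements met. The prosecution retains the burden for Stage II.2.
At Stage II.2 the prosecution must meet a more-likely-than-not showing (weight exceeds 54): on (d) the weight is 73 less the opposing 17 gives net 56, > 54, so (d) meets the standard; on (e) the weight is 49, ≤ 54, so (e) does not meet the standard.
  Not every element is met, so the prosecution fails to carry Stage II.2.
So the accused prevails on this issue.
— Issue III —
Stage III.1 (prosecution, the balance of probabilities, weight exceeds 48): (f) 53 > 48 — meets; (g) 60 > 48 — meets.
  Stage III.1 is satisfied; the prosecution continues to bear the burden.
Stage III.2 (prosecution, a scintilla of evidence, weight is at least 15): (h) net 79−73=6 < 15 — fails; (i) 8 < 15 — fails.
  Not every element is met, so the prosecution fails to carry Stage III.2.
The analysis ends at Stage III.2; the accused prevails on this issue.
Per-issue: Issue I → prosecution; Issue II → accused; Issue III → accused. The prosecution must prevail on every issue; overall, the accused prevails.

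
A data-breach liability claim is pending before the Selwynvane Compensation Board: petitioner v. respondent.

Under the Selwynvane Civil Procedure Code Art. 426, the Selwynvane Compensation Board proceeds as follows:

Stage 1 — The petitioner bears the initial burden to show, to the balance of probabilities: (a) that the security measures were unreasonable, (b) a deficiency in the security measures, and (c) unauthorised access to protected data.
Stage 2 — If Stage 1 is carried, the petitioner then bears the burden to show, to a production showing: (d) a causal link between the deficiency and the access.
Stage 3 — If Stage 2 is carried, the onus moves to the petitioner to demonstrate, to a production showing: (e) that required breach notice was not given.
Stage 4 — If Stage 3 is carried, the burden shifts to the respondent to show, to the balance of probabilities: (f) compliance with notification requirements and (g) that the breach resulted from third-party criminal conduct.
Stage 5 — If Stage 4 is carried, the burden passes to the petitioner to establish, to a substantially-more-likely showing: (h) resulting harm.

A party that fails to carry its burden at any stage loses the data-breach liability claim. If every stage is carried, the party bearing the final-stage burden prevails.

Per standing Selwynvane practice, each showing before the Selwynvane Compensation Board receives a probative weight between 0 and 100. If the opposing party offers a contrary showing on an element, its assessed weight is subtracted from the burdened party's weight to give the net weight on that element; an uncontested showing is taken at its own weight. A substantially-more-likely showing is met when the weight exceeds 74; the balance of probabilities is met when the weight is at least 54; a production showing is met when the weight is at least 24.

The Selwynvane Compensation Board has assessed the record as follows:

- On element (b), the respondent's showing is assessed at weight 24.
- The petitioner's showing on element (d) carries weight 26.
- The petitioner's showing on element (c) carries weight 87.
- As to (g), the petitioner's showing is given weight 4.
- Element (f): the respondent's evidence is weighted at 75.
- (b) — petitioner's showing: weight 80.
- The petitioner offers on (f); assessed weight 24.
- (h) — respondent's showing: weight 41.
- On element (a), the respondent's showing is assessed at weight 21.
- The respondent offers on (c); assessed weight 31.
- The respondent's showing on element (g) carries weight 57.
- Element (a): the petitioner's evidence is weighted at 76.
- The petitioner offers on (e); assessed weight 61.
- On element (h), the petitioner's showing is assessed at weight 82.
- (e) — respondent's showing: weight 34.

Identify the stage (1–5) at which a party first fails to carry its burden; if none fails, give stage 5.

stage 4

Stage 1 — burden on petitioner; standard: the balance of probabilities (weight is at least 54).
    (a): 76 − 21 = 55 ≥ 54 [met]
    (b): 80 − 24 = 56 ≥ 54 [met]
    (c): 87 − 31 = 56 ≥ 54 [met]
  Stage 1 is satisfied; the petitioner continues to bear the burden.
Stage 2 — burden on petitioner; standard: a production showing (weight is at least 24).
    (d): 26 ≥ 24 [met]
  Stage 2 carried; the burden remains with the petitioner.
Stage 3 — burden on petitioner; standard: a production showing (weight is at least 24).
    (e): 61 − 34 = 27 ≥ 24 [met]
  All elements met. The burden passes to the respondent.
Stage 4 — burden on respondent; standard: the balance of probabilities (weight is at least 54).
    (f): 75 − 24 = 51 < 54 [not met]
    (g): 57 − 4 = 53 < 54 [not met]
  Not every element is met, so the respondent fails to carry Stage 4.
The analysis ends at Stage 4; the petitioner prevails.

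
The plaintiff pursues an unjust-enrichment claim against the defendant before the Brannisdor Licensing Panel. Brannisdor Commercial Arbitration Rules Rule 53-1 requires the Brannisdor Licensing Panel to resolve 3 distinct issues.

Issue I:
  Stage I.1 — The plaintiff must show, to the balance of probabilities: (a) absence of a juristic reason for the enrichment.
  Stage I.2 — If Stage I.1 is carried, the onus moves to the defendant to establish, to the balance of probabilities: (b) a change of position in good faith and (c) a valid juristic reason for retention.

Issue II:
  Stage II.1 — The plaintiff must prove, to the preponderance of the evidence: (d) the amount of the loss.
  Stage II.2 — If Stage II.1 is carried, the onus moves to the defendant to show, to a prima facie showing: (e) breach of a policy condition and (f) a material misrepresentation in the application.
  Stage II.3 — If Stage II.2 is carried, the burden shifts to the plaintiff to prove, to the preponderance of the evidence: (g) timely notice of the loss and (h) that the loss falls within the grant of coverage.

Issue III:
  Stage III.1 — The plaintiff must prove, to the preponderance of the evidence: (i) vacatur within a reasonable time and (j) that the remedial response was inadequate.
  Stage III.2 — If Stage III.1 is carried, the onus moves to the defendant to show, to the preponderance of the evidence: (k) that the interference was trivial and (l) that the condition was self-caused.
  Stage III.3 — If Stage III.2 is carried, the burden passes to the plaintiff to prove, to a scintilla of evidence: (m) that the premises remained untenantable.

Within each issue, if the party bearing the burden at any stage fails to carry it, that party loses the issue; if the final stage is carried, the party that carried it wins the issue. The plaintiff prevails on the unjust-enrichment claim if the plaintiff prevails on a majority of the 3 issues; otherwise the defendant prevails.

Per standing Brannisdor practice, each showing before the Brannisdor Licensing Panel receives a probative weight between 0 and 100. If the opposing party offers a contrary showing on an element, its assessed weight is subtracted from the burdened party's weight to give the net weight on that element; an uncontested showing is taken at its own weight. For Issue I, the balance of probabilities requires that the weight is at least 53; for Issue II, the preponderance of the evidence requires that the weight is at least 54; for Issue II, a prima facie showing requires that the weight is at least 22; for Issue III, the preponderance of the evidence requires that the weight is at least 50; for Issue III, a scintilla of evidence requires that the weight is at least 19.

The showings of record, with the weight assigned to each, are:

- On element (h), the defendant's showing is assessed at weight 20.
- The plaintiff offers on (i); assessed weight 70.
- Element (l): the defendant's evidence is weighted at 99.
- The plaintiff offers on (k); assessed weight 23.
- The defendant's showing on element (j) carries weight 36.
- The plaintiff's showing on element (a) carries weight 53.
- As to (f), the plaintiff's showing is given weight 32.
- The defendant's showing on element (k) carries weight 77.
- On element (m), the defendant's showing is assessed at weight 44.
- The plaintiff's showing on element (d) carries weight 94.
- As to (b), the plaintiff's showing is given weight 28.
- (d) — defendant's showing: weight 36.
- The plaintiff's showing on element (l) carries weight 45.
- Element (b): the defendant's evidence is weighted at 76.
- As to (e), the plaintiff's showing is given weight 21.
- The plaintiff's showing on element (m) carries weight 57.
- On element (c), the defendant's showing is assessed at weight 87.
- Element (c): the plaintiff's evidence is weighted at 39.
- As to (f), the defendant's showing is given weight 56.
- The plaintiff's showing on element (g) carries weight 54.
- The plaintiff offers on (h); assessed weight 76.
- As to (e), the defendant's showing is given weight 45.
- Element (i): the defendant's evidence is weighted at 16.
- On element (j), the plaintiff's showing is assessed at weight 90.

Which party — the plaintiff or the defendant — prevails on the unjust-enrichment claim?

— Issue I —
Stage I.1 (plaintiff, the balance of probabilities, weight is at least 53): (a) 53 ≥ 53 — meets.
  The plaintiff carries Stage I.1; the defendant now bears the burden.
Stage I.2 (defendant, the balance of probabilities, weight is at least 53): (b) net 76−28=48 < 53 — fails; (c) net 87−39=48 < 53 — fails.
  Stage I.2 not carried; the defendant fails its burden.
The analysis ends at Stage I.2; the plaintiff prevails on this issue.
— Issue II —
At Stage II.1 the plaintiff must meet the preponderance of the evidence (weight is at least 54): on (d) the weight is 94 less the opposing 36 gives net 58, which does reach 54, so (d) meets the standard.
  The plaintiff carries Stage II.1; the defendant now bears the burden.
At Stage II.2 the defendant must meet a prima facie showing (weight is at least 22): on (e) the weight is 45 less the opposing 21 gives net 24, which does reach 22, so (e) meets the standard; on (f) the weight is 56 less the opposing 32 gives net 24, ≥ 22, so (f) meets the standard.
  Stage II.2 is satisfied; the onus moves to the plaintiff.
At Stage II.3 the plaintiff must meet the preponderance of the evidence (weight is at least 54): on (g) the weight is 54, ≥ 54, so (g) meets the standard; on (h) the weight is 76 less the opposing 20 gives net 56, ≥ 54, so (h) meets the standard.
  The plaintiff carries the last stage.
All stages carried — the plaintiff prevails on this issue.
— Issue III —
At Stage III.1 the plaintiff must meet the preponderance of the evidence (weight is at least 50): on (i) the weight is 70 less the opposing 16 gives net 54, ≥ 50, so (i) meets the standard; on (j) the weight is 90 less the opposing 36 gives net 54, which does reach 50, so (j) meets the standard.
  The plaintiff carries Stage III.1; the defendant now bears the burden.
At Stage III.2 the defendant must meet the preponderance of the evidence (weight is at least 50): on (k) the weight is 77 less the opposing 23 gives net 54, which does reach 50, so (k) meets the standard; on (l) the weight is 99 less the opposing 45 gives net 54, ≥ 50, so (l) meets the standard.
  All elements met. The burden passes to the plaintiff.
At Stage III.3 the plaintiff must meet a scintilla of evidence (weight is at least 19): on (m) the weight is 57 less the opposing 44 gives net 13, which does not reach 19, so (m) does not meet the standard.
  Not every element is met, so the plaintiff fails to carry Stage III.3.
So the defendant prevails on this issue.
Per-issue: Issue I → plaintiff; Issue II → plaintiff; Issue III → defendant. The plaintiff must prevail on a majority of issues; overall, the plaintiff prevails.

plaintiff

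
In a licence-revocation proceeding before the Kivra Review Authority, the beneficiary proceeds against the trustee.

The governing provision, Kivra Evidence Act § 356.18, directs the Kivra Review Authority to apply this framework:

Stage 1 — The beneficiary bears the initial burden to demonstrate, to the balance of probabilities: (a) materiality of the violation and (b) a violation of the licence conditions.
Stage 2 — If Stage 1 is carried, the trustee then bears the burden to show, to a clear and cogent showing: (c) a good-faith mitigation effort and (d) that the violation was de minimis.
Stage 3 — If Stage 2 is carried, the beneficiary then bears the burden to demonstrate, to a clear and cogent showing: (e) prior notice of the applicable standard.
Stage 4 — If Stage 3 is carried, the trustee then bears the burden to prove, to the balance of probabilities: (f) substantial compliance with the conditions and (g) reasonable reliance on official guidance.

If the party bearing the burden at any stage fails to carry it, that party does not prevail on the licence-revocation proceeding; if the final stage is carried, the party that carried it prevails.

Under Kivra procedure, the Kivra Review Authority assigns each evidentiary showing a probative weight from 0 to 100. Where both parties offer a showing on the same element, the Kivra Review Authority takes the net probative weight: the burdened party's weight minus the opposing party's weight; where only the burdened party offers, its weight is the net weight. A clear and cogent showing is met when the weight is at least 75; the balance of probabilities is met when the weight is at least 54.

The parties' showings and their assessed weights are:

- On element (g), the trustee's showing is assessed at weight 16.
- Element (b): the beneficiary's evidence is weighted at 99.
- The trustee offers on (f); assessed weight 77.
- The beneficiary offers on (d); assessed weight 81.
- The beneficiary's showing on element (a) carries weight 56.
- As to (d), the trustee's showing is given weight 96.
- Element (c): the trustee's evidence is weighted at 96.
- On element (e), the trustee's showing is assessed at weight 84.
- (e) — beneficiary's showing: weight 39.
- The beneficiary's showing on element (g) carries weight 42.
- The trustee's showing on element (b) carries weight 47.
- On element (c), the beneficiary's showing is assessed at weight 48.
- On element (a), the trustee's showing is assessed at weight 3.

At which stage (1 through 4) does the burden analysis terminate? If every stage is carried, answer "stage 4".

stage 1

Stage 1 (beneficiary, the balance of probabilities, weight is at least 54): (a) net 56−3=53 < 54 — fails; (b) net 99−47=52 < 54 — fails.
  The beneficiary does not carry Stage 1.
The analysis ends at Stage 1; the trustee prevails.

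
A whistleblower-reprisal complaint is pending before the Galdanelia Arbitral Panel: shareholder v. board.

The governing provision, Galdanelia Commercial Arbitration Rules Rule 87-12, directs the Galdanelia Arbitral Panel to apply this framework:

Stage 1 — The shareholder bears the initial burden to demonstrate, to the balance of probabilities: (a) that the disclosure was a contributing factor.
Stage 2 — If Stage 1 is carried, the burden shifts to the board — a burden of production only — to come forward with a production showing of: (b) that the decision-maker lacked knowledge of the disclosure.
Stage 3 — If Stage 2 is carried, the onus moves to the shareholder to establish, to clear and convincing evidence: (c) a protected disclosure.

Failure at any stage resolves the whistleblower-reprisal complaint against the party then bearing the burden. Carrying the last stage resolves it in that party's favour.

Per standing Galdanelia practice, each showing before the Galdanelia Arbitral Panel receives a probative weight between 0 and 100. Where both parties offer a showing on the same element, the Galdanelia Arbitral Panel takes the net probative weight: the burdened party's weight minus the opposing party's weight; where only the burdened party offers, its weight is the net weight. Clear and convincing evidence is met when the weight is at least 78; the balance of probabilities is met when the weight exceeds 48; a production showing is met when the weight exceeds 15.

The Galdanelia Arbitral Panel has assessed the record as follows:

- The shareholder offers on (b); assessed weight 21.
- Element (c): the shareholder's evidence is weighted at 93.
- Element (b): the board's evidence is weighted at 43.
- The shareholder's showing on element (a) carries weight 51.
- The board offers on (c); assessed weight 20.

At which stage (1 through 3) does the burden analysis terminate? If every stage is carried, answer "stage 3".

stage 3

Stage 1 (shareholder, the balance of probabilities, weight exceeds 48): (a) 51 > 48 — meets.
  Stage 1 carried; the burden shifts to the board.
Stage 2 (board, a production showing, weight exceeds 15): (b) net 43−21=22 > 15 — meets.
  Stage 2 is satisfied; the onus moves to the shareholder.
Stage 3 (shareholder, clear and convincing evidence, weight is at least 78): (c) net 93−20=73 < 78 — fails.
  Not every element is met, so the shareholder fails to carry Stage 3.
The analysis ends at Stage 3; the board prevails.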